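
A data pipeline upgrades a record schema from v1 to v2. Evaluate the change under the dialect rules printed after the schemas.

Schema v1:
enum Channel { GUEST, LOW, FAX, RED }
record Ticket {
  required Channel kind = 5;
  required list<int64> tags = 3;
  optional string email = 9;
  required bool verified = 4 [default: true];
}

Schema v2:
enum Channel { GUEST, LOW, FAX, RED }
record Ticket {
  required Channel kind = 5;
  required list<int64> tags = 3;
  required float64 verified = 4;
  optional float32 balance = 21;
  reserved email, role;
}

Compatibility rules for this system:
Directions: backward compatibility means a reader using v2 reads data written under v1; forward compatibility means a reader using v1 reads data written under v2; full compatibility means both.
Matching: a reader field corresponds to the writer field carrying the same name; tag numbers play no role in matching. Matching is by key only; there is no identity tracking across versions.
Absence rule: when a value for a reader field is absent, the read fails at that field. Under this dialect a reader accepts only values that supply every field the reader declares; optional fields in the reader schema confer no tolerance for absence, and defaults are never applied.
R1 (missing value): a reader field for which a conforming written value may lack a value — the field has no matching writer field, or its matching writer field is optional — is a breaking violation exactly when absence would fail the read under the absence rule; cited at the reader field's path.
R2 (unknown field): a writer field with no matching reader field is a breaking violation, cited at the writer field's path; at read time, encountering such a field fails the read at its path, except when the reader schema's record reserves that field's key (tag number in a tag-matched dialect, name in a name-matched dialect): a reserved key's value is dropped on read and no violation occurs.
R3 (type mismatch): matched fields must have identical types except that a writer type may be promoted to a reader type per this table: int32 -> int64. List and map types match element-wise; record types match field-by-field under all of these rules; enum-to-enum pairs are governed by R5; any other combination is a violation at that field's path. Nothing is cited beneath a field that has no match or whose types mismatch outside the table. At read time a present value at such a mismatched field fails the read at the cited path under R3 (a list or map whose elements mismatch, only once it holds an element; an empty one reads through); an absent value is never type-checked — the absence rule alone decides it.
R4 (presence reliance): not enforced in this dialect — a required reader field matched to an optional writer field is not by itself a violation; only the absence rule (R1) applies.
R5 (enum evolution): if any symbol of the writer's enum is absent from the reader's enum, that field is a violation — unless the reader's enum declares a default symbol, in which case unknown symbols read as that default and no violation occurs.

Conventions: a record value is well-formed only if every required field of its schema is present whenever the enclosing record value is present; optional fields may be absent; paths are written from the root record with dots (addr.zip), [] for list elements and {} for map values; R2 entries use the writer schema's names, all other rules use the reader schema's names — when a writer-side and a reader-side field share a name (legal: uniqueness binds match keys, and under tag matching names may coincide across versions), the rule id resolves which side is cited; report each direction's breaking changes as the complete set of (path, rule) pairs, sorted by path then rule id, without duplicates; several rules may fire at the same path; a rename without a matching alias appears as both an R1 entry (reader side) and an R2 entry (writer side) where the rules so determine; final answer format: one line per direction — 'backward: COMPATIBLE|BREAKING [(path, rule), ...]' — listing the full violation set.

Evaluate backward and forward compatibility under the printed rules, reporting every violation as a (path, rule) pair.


backward: BREAKING [(balance, R1), (verified, R3)]; forward: BREAKING [(balance, R2), (email, R1), (verified, R3)]

each type pair in Ticket: writer, then reader
backward pass over Ticket, reader schema v2, writer schema v1:
  kind: Channel -> Channel, writer required; from kind
  tags: list<int64> -> list<int64>, writer required; from tags
  verified: bool -> float64, writer required; from verified
  no writer field matches reader balance
  writer field email has no reader counterpart
  rule R1 violated at balance
  rule R3 violated at verified
  => 2 violation(s): backward is BREAKING for Ticket
forward pass over Ticket, reader schema v1, writer schema v2:
  kind: Channel -> Channel, writer required; from kind
  tags: list<int64> -> list<int64>, writer required; from tags
  no writer field matches reader email
  verified: float64 -> bool, writer required; from verified
  writer field balance has no reader counterpart
  rule R2 violated at balance
  rule R1 violated at email
  rule R3 violated at verified
  => 3 violation(s): forward is BREAKING for Ticket


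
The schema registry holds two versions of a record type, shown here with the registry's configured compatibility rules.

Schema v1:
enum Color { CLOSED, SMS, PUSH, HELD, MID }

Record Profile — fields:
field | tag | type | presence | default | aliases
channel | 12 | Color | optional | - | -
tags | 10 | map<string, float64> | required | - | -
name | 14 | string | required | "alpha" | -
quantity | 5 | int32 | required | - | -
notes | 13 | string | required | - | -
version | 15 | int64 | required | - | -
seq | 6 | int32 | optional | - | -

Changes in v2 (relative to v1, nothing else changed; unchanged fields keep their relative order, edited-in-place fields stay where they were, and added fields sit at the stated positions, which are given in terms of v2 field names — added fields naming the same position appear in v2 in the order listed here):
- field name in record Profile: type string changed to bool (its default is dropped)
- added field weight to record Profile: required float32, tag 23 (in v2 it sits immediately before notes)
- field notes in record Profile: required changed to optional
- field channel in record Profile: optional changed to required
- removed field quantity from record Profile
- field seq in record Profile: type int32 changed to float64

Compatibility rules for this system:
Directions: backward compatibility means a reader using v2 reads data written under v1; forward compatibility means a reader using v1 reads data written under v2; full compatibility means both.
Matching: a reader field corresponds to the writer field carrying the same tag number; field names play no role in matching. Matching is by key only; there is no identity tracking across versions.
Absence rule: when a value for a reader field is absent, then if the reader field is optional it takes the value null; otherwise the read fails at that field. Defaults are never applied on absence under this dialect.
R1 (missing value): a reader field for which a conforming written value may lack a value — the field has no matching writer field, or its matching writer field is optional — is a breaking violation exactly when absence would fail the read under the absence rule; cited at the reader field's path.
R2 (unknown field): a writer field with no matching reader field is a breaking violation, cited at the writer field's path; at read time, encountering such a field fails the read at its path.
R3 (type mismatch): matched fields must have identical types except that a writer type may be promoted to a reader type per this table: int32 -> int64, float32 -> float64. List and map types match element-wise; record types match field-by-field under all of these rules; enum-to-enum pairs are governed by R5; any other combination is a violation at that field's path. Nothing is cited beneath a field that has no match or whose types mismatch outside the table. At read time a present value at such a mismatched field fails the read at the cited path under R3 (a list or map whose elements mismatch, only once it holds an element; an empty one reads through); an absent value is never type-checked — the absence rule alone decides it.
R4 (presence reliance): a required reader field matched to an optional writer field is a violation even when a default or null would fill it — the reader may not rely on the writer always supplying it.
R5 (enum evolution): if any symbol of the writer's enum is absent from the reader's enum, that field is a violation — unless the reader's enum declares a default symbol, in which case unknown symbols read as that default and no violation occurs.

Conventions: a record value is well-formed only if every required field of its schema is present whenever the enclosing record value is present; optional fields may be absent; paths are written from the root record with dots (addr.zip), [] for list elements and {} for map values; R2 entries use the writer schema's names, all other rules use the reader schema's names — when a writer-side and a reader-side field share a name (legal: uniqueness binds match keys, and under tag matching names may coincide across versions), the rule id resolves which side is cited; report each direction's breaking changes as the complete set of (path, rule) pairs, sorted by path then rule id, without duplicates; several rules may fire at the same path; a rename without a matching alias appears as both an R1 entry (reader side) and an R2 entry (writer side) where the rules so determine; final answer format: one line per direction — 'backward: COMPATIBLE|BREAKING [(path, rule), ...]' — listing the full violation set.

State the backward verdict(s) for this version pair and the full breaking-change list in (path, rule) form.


in Profile below, arrows point writer -> reader
backward pass over Profile, reader schema v2, writer schema v1:
  Color -> Color, writer optional: channel aligns to channel
  map<string, float64> -> map<string, float64>, writer required: tags aligns to tags
  string -> bool, writer required: name aligns to name
  weight has no writer counterpart
  string -> string, writer required: notes aligns to notes
  int64 -> int64, writer required: version aligns to version
  int32 -> float64, writer optional: seq aligns to seq
  quantity (writer side), unknown to reader
  R1 fires at channel
  R4 fires at channel
  R3 fires at name
  R2 fires at quantity
  R3 fires at seq
  R1 fires at weight
  => backward verdict for Profile: BREAKING, 6 violation(s)
checking off the Profile differences that do not matter here:
  field notes in record Profile: required changed to optional -> its effect on Profile is confined to the forward direction, not asked

backward: BREAKING [(channel, R1), (channel, R4), (name, R3), (quantity, R2), (seq, R3), (weight, R1)]


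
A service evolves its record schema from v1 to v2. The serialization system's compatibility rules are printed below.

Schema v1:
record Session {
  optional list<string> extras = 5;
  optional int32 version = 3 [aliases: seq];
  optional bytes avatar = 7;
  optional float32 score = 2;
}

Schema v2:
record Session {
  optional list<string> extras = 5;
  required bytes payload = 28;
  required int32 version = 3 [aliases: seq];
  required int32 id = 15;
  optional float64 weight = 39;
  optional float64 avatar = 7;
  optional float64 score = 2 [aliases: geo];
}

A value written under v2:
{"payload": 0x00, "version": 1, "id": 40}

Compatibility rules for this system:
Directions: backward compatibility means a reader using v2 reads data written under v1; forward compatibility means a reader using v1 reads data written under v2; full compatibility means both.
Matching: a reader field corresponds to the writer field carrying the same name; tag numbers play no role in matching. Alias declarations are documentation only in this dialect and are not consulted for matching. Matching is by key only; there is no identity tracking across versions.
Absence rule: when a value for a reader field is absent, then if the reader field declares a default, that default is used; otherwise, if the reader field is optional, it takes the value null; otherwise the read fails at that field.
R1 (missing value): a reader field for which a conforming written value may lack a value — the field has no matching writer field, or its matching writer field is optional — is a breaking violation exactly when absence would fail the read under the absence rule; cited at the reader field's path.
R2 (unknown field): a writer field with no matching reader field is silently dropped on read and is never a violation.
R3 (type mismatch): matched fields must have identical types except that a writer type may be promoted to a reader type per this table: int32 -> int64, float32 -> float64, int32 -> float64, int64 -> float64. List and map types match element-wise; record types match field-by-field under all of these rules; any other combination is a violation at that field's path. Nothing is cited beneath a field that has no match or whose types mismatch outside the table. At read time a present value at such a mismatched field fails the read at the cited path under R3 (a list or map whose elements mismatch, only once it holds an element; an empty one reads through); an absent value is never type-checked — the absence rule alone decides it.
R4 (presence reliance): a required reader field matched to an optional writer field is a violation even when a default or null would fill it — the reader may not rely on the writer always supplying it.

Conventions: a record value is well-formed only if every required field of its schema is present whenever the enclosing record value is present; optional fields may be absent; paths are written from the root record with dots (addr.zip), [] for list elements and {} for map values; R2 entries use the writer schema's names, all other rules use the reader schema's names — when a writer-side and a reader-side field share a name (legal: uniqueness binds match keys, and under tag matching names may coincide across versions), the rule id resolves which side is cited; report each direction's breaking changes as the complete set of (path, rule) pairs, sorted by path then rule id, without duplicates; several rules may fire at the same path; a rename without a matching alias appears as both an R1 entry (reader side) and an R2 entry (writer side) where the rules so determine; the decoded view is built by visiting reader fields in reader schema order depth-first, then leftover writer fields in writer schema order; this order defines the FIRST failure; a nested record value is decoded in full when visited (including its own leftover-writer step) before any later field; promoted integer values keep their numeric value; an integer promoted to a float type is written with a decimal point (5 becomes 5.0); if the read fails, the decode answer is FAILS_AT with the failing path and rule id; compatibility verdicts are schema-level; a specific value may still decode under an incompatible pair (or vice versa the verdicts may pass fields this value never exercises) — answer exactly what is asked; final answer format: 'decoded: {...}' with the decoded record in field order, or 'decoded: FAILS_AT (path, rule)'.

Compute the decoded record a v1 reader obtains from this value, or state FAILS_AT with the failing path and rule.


each type pair in Session: writer, then reader
decoding the Session value with the v1 reader:
  extras := null (missing; optional => null)
  version := 1
  avatar := null (missing; optional => null)
  score := null (missing; optional => null)
  writer payload: no reader field; dropped
  writer id: no reader field; dropped
  => decoded: {"extras": null, "version": 1, "avatar": null, "score": null}
diffs on Session not affecting the asked answer:
  field version in record Session: optional changed to required -> affects the rule determinations only; this particular Session value decodes identically
  added field id to record Session: required int32, tag 15 (in v2 it sits immediately before avatar) -> affects the rule determinations only; this particular Session value decodes identically
  field score in record Session: type float32 changed to float64 -> affects the rule determinations only; this particular Session value decodes identically
  added field weight to record Session: optional float64, tag 39 (in v2 it sits immediately before avatar) -> inert under this dialect — no rule fires on Session and the result does not move
  field avatar in record Session: type bytes changed to float64 -> affects the rule determinations only; this particular Session value decodes identically
  added field payload to record Session: required bytes, tag 28 (in v2 it sits immediately before version) -> affects the rule determinations only; this particular Session value decodes identically

decoded: {"extras": null, "version": 1, "avatar": null, "score": null}


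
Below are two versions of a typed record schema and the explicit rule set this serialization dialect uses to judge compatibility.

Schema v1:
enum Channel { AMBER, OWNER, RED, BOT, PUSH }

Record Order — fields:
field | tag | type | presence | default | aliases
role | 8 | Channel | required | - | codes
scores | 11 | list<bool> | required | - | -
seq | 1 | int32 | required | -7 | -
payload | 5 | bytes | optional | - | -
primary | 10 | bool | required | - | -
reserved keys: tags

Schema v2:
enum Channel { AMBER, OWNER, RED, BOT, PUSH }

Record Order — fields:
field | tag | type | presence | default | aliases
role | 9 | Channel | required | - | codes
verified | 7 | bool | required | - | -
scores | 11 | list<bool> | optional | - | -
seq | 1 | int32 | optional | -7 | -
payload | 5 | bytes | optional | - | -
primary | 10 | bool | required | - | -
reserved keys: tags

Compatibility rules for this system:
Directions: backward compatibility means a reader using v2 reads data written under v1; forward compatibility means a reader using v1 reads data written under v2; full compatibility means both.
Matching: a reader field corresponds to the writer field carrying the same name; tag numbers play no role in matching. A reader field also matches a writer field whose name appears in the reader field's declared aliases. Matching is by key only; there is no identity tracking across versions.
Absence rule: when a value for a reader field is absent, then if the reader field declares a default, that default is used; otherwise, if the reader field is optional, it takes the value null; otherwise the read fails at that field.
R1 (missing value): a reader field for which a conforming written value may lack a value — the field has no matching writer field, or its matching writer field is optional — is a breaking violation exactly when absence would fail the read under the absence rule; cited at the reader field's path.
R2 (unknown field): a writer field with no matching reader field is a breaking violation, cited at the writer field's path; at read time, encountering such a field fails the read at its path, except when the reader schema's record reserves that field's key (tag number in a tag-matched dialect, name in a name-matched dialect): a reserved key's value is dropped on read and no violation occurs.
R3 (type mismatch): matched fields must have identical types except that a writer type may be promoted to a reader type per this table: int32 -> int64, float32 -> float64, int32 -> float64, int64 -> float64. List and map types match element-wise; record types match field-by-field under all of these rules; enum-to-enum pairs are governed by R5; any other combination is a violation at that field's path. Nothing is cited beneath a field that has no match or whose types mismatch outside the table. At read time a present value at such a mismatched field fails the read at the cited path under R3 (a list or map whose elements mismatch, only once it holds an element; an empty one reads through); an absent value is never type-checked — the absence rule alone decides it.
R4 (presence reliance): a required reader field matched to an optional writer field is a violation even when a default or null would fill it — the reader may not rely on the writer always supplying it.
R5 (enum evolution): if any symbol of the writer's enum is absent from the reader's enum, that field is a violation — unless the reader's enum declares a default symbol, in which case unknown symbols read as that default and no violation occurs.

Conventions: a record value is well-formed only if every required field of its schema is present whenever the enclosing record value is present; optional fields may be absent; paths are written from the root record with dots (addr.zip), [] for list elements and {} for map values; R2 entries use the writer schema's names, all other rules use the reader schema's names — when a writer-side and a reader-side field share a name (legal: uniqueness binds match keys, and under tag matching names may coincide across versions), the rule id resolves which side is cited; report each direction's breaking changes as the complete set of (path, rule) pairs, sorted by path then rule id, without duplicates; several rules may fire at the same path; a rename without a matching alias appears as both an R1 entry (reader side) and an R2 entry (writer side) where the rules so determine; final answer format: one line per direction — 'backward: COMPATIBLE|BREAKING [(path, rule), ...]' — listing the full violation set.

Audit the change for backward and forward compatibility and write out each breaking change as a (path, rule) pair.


backward: BREAKING [(verified, R1)]; forward: BREAKING [(scores, R1), (scores, R4), (seq, R4), (verified, R2)]

each type pair in Order: writer, then reader
checking backward for Order: reader v2 against writer v1:
  role: Channel -> Channel, writer required; from role
  verified: no writer match
  scores: list<bool> -> list<bool>, writer required; from scores
  seq: int32 -> int32, writer required; from seq
  payload: bytes -> bytes, writer optional; from payload
  primary: bool -> bool, writer required; from primary
  violation R1 at verified
  => backward: BREAKING (1)
checking forward for Order: reader v1 against writer v2:
  role: Channel -> Channel, writer required; from role
  scores: list<bool> -> list<bool>, writer optional; from scores
  seq: int32 -> int32, writer optional; from seq
  payload: bytes -> bytes, writer optional; from payload
  primary: bool -> bool, writer required; from primary
  verified (writer side), unknown to reader
  violation R1 at scores
  violation R4 at scores
  violation R4 at seq
  violation R2 at verified
  => forward: BREAKING (4)


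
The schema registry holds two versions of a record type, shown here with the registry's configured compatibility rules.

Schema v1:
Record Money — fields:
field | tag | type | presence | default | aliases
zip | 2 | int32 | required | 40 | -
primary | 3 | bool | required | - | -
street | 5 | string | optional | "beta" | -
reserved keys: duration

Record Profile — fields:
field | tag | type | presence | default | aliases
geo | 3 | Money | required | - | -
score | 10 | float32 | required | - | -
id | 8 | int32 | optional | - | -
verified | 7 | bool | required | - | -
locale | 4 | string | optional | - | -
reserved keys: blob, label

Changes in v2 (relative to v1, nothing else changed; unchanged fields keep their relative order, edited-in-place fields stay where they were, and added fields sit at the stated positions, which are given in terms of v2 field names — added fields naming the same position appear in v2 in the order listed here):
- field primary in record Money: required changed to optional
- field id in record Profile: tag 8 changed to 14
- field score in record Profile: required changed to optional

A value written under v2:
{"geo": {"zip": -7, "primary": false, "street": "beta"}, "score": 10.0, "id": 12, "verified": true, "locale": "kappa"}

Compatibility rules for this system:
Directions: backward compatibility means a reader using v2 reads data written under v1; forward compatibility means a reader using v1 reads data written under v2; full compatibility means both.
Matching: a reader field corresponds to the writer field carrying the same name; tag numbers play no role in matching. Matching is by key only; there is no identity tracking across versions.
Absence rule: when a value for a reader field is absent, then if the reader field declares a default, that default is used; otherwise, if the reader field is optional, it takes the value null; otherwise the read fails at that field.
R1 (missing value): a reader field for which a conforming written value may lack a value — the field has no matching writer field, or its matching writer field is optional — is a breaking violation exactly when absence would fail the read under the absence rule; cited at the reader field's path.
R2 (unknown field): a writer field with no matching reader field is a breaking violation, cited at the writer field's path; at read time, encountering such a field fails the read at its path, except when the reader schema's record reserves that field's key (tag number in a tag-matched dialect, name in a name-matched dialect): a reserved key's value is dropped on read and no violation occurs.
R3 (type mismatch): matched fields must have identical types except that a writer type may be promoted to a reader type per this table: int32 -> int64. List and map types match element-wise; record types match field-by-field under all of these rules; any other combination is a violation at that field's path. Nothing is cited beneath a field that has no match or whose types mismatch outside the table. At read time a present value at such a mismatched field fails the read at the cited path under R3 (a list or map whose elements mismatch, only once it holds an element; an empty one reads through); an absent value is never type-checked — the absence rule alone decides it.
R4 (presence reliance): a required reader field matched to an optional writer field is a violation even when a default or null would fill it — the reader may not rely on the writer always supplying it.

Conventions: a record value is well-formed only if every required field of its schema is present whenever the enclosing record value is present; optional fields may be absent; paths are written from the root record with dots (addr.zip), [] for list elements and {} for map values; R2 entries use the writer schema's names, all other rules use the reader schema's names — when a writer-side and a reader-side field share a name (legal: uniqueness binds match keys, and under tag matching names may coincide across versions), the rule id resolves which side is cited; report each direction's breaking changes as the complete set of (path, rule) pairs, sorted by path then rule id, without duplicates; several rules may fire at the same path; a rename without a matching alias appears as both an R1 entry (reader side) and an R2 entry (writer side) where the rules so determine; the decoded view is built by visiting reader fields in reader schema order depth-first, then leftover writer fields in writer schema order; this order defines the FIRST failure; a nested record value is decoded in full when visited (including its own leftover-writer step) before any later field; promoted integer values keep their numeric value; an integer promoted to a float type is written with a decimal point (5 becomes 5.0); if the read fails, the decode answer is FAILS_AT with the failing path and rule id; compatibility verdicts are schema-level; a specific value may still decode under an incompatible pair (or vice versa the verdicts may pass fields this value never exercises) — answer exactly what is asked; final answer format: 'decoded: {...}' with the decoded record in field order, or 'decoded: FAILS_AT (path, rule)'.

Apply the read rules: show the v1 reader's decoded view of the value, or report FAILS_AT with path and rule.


arrows below run writer -> reader for Profile
decode walk for Profile under reader schema v1:
  geo.zip := -7
  geo.primary := false
  geo.street := "beta"
  score := 10.0
  id := 12
  verified := true
  locale := "kappa"
  => decoded: {"geo": {"zip": -7, "primary": false, "street": "beta"}, "score": 10.0, "id": 12, "verified": true, "locale": "kappa"}
remaining Profile differences; none change what is asked:
  field primary in record Money: required changed to optional -> a verdict-level change on Profile — the shown value reads the same
  field id in record Profile: tag 8 changed to 14 -> no rule fires on it and the decoded Profile view is identical with or without it
  field score in record Profile: required changed to optional -> a verdict-level change on Profile — the shown value reads the same

decoded: {"geo": {"zip": -7, "primary": false, "street": "beta"}, "score": 10.0, "id": 12, "verified": true, "locale": "kappa"}


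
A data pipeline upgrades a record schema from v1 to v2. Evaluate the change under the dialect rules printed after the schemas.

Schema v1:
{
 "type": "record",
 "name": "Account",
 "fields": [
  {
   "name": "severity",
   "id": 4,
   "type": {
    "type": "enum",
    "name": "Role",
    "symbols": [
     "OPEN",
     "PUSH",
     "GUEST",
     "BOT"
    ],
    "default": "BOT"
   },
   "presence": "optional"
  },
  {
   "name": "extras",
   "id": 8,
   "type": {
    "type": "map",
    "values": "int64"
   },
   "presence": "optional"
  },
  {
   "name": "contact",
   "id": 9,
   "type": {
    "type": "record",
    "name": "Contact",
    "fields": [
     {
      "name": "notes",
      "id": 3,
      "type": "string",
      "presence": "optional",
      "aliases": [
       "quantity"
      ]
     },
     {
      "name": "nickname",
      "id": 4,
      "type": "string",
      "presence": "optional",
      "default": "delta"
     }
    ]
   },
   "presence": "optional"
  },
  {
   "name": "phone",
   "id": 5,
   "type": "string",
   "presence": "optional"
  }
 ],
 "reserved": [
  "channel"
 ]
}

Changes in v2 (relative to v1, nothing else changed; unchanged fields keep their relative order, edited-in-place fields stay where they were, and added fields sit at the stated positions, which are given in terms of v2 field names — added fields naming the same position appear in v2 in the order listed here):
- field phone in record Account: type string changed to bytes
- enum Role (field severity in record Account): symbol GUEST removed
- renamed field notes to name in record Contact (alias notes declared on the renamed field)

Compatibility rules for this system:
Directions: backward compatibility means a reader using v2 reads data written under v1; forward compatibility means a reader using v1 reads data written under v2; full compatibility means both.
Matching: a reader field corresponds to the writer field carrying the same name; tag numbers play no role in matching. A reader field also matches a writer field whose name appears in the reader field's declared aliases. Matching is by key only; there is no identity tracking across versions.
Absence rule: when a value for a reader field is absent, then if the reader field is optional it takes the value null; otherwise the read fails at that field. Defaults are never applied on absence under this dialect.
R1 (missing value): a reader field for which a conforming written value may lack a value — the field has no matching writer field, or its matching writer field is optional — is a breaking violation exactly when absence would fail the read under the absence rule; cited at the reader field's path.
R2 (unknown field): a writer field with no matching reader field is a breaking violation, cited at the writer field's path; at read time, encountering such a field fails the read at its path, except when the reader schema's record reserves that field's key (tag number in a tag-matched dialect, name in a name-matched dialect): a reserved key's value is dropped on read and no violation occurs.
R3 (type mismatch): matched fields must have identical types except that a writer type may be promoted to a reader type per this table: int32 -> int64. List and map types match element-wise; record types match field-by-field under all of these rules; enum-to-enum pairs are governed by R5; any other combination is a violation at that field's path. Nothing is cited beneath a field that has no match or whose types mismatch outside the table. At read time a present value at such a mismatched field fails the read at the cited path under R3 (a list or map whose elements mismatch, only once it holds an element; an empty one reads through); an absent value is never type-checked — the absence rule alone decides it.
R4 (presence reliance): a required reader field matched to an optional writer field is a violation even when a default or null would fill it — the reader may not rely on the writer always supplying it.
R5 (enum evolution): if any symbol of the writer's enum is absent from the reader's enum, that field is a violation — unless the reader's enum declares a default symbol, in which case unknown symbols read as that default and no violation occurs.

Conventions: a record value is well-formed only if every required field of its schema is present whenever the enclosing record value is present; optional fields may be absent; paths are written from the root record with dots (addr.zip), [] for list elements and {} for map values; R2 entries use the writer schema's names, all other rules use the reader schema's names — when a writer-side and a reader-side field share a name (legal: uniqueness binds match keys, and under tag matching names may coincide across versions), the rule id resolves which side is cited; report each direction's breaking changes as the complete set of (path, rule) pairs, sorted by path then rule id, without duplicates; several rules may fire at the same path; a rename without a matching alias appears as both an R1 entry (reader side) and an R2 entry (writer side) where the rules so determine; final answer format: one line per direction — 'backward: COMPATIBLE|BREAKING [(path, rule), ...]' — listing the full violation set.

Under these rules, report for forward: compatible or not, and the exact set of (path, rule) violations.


forward: BREAKING [(contact.name, R2), (phone, R3)]

the writer's type comes first in each Account pair
checking forward for Account: reader v1 against writer v2:
  severity <- severity (Role -> Role, writer optional)
  extras <- extras (map<string, int64> -> map<string, int64>, writer optional)
  contact <- contact (Contact -> Contact, writer optional)
  phone <- phone (bytes -> string, writer optional)
  contact.notes has no writer counterpart
  contact.nickname <- contact.nickname (string -> string, writer optional)
  writer contact.name: unknown to reader
  rule R2 violated at contact.name
  rule R3 violated at phone
  forward on Account therefore BREAKING (2)
remaining Account differences; none change what is asked:
  enum Role (field severity in record Account): symbol GUEST removed -> no rule fires on it in Account's dialect; the asked verdict holds


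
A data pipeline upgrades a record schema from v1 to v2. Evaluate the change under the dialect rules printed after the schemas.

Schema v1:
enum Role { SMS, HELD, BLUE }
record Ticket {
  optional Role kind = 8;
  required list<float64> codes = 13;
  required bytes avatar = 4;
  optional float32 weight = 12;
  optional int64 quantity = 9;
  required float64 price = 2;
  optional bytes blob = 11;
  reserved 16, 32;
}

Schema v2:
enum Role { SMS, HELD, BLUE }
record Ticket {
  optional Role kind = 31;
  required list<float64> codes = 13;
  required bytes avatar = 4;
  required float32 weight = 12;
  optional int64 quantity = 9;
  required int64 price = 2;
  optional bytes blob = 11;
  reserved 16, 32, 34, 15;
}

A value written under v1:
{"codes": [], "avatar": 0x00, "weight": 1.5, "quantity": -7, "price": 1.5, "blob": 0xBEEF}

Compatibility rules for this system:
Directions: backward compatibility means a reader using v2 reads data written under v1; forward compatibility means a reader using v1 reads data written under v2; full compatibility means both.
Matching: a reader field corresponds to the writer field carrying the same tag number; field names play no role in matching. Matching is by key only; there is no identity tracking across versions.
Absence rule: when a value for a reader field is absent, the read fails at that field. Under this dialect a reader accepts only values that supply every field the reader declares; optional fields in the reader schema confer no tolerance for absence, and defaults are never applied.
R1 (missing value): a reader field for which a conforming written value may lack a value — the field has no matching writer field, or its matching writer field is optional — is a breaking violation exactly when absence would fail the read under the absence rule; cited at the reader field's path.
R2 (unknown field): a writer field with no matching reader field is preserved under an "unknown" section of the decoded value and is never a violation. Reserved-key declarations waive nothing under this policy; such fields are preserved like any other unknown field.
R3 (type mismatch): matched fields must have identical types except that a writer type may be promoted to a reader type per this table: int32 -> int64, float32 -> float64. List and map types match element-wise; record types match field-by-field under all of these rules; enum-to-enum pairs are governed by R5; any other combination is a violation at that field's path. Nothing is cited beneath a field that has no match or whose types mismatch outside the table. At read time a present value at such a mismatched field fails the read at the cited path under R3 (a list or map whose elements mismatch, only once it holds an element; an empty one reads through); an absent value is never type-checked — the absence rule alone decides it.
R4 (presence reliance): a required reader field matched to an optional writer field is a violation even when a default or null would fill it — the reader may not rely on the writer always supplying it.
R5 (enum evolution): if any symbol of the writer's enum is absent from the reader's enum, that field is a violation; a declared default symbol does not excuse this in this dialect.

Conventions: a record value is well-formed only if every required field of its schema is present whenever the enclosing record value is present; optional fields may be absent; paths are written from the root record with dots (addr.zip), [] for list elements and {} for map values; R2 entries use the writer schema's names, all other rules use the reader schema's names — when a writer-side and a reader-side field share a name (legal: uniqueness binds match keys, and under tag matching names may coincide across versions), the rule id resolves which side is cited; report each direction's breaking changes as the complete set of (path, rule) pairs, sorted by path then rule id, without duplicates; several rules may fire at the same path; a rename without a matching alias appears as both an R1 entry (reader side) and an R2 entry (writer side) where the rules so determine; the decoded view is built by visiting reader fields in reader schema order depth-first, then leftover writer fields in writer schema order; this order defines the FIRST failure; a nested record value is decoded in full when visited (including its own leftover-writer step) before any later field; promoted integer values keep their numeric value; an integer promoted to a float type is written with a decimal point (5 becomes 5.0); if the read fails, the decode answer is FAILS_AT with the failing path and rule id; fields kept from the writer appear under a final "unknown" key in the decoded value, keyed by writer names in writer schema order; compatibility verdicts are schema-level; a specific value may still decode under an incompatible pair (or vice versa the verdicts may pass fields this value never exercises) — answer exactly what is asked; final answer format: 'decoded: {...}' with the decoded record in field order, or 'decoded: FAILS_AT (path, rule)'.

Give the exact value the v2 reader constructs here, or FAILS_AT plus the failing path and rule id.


each type pair in Ticket: writer, then reader
decoding the Ticket value with the v2 reader:
  read fails at kind under R1 (no fill)
  => FAILS_AT (kind, R1)
diffs on Ticket not affecting the asked answer:
  field price in record Ticket: type float64 changed to int64 -> schema-level compatibility only; this Ticket value's decode is unchanged
  field weight in record Ticket: optional changed to required -> schema-level compatibility only; this Ticket value's decode is unchanged

decoded: FAILS_AT (kind, R1)
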